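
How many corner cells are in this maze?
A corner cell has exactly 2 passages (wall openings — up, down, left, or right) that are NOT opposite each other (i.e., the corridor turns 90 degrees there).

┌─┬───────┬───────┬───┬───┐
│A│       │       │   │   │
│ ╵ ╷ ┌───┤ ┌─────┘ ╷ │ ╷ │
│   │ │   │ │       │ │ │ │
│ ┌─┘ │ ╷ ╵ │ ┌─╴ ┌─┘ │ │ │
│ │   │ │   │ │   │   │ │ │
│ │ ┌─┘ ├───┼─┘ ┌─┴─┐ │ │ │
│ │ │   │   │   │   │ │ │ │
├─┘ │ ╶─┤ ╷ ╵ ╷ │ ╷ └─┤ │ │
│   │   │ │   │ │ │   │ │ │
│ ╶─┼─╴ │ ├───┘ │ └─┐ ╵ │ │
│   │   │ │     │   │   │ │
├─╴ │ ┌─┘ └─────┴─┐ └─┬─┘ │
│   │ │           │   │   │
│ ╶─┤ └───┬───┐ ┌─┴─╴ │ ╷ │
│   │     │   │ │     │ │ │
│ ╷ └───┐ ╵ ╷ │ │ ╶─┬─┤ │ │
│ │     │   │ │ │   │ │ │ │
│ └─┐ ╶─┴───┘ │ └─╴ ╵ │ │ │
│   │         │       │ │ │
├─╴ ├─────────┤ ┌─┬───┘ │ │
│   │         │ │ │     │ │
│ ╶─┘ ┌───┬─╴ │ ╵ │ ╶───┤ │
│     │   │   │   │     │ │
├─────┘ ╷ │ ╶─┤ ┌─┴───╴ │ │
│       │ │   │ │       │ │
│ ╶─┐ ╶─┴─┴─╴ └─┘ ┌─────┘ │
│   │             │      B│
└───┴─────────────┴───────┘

Counting corner cells (2 non-opposite passages):
Total corners: 88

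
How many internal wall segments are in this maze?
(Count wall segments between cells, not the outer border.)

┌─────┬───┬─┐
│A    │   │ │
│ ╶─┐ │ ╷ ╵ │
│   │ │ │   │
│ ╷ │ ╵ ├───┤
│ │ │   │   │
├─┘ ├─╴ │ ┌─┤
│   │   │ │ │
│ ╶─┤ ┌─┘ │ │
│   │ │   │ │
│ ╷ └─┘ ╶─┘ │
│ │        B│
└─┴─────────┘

Counting internal wall segments:
Total internal walls: 25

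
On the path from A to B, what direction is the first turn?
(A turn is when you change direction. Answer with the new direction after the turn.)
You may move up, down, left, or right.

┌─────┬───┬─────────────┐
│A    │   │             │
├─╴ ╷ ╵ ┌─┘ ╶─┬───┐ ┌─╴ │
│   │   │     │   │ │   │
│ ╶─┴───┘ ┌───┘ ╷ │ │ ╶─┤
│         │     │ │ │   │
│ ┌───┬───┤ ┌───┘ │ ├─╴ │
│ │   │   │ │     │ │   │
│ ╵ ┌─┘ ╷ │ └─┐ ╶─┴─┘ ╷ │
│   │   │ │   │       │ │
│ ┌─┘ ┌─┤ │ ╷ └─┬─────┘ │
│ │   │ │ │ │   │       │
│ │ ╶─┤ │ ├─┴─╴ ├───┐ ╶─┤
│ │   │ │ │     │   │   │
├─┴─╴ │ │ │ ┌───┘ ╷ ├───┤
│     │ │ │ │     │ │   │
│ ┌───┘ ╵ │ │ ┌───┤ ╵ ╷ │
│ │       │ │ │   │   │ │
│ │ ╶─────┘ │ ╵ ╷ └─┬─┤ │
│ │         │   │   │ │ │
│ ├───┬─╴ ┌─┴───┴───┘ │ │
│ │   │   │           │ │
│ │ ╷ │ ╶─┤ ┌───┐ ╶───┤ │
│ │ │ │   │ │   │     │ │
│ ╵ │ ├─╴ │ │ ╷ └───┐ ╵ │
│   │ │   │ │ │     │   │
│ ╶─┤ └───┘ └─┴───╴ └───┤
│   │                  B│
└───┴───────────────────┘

Directions: right, down, left, down, right, right, right, right, up, right, up, right, right, right, right, right, right, down, left, down, right, down, left, down, left, left, left, up, right, up, up, left, down, left, left, down, down, right, down, right, down, left, left, down, down, down, left, left, left, left, up, right, right, right, up, up, up, up, up, left, down, left, down, left, down, right, down, left, left, down, down, down, down, down, right, up, up, right, down, down, down, right, right, right, right, right, right, right, right, right
First turn direction: down

Solution:

┌─────┬───┬─────────────┐
│A ↓  │   │↱ → → → → → ↓│
├─╴ ╷ ╵ ┌─┘ ╶─┬───┐ ┌─╴ │
│↓ ↲│   │↱ ↑  │↓ ↰│ │↓ ↲│
│ ╶─┴───┘ ┌───┘ ╷ │ │ ╶─┤
│↳ → → → ↑│↓ ← ↲│↑│ │↳ ↓│
│ ┌───┬───┤ ┌───┘ │ ├─╴ │
│ │   │↓ ↰│↓│  ↱ ↑│ │↓ ↲│
│ ╵ ┌─┘ ╷ │ └─┐ ╶─┴─┘ ╷ │
│   │↓ ↲│↑│↳ ↓│↑ ← ← ↲│ │
│ ┌─┘ ┌─┤ │ ╷ └─┬─────┘ │
│ │↓ ↲│ │↑│ │↳ ↓│       │
│ │ ╶─┤ │ ├─┴─╴ ├───┐ ╶─┤
│ │↳ ↓│ │↑│↓ ← ↲│   │   │
├─┴─╴ │ │ │ ┌───┘ ╷ ├───┤
│↓ ← ↲│ │↑│↓│     │ │   │
│ ┌───┘ ╵ │ │ ┌───┤ ╵ ╷ │
│↓│↱ → → ↑│↓│ │   │   │ │
│ │ ╶─────┘ │ ╵ ╷ └─┬─┤ │
│↓│↑ ← ← ← ↲│   │   │ │ │
│ ├───┬─╴ ┌─┴───┴───┘ │ │
│↓│↱ ↓│   │           │ │
│ │ ╷ │ ╶─┤ ┌───┐ ╶───┤ │
│↓│↑│↓│   │ │   │     │ │
│ ╵ │ ├─╴ │ │ ╷ └───┐ ╵ │
│↳ ↑│↓│   │ │ │     │   │
│ ╶─┤ └───┘ └─┴───╴ └───┤
│   │↳ → → → → → → → → B│
└───┴───────────────────┘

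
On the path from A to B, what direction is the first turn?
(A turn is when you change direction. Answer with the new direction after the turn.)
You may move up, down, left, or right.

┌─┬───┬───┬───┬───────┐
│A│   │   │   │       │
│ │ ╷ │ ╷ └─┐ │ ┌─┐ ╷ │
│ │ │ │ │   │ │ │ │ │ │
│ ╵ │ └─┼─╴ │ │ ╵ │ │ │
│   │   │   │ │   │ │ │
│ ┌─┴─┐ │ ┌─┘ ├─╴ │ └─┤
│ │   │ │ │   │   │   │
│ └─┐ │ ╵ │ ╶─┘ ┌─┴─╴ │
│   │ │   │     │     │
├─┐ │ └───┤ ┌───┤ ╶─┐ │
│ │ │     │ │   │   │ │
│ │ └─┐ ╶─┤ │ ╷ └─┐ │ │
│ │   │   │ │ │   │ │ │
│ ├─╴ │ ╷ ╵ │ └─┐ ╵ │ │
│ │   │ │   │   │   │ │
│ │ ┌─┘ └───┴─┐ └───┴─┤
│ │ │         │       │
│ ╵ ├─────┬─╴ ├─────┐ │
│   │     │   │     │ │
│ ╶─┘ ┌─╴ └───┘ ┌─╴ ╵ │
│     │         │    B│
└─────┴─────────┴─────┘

Directions: down, down, down, down, right, down, down, right, down, left, down, down, left, down, right, right, up, right, right, down, right, right, right, up, right, right, down, right
First turn direction: right

Solution:

┌─┬───┬───┬───┬───────┐
│A│   │   │   │       │
│ │ ╷ │ ╷ └─┐ │ ┌─┐ ╷ │
│↓│ │ │ │   │ │ │ │ │ │
│ ╵ │ └─┼─╴ │ │ ╵ │ │ │
│↓  │   │   │ │   │ │ │
│ ┌─┴─┐ │ ┌─┘ ├─╴ │ └─┤
│↓│   │ │ │   │   │   │
│ └─┐ │ ╵ │ ╶─┘ ┌─┴─╴ │
│↳ ↓│ │   │     │     │
├─┐ │ └───┤ ┌───┤ ╶─┐ │
│ │↓│     │ │   │   │ │
│ │ └─┐ ╶─┤ │ ╷ └─┐ │ │
│ │↳ ↓│   │ │ │   │ │ │
│ ├─╴ │ ╷ ╵ │ └─┐ ╵ │ │
│ │↓ ↲│ │   │   │   │ │
│ │ ┌─┘ └───┴─┐ └───┴─┤
│ │↓│         │       │
│ ╵ ├─────┬─╴ ├─────┐ │
│↓ ↲│↱ → ↓│   │↱ → ↓│ │
│ ╶─┘ ┌─╴ └───┘ ┌─╴ ╵ │
│↳ → ↑│  ↳ → → ↑│  ↳ B│
└─────┴─────────┴─────┘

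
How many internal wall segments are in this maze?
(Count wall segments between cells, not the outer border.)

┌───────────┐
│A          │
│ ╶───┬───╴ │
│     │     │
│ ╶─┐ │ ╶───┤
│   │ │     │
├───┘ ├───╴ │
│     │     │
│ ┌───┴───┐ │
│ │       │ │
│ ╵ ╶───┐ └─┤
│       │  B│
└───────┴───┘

Counting internal wall segments:
Total internal walls: 25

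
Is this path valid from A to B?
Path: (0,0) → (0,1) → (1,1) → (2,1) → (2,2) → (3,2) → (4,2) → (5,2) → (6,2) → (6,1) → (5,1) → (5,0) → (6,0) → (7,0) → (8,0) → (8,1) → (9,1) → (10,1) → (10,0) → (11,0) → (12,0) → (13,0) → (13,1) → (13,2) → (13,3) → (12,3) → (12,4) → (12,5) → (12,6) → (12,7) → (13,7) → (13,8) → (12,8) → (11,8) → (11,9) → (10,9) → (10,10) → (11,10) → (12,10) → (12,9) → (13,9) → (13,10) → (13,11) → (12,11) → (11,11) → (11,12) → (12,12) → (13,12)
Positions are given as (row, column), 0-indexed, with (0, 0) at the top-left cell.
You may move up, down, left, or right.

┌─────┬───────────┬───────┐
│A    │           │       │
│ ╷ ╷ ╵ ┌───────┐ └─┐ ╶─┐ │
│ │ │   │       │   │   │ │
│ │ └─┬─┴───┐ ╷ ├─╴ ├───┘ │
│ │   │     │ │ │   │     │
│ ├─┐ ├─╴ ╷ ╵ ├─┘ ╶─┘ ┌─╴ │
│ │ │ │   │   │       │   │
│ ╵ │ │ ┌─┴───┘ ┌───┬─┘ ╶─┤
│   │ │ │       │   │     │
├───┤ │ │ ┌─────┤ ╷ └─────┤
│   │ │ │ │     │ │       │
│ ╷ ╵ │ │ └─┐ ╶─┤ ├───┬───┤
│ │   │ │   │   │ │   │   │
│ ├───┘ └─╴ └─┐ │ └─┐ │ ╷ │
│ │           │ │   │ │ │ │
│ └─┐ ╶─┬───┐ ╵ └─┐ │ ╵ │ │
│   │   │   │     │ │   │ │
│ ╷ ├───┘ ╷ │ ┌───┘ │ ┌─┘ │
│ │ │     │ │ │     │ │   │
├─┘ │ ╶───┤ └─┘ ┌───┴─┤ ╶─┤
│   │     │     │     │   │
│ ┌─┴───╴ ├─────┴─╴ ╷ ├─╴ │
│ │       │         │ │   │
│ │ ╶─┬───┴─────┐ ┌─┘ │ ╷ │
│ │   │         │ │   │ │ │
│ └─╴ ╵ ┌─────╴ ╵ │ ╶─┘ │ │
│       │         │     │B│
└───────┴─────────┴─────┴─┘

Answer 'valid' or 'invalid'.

Checking path validity:
Result: All consecutive moves are passable.

valid

Correct solution:

┌─────┬───────────┬───────┐
│A ↓  │           │       │
│ ╷ ╷ ╵ ┌───────┐ └─┐ ╶─┐ │
│ │↓│   │       │   │   │ │
│ │ └─┬─┴───┐ ╷ ├─╴ ├───┘ │
│ │↳ ↓│     │ │ │   │     │
│ ├─┐ ├─╴ ╷ ╵ ├─┘ ╶─┘ ┌─╴ │
│ │ │↓│   │   │       │   │
│ ╵ │ │ ┌─┴───┘ ┌───┬─┘ ╶─┤
│   │↓│ │       │   │     │
├───┤ │ │ ┌─────┤ ╷ └─────┤
│↓ ↰│↓│ │ │     │ │       │
│ ╷ ╵ │ │ └─┐ ╶─┤ ├───┬───┤
│↓│↑ ↲│ │   │   │ │   │   │
│ ├───┘ └─╴ └─┐ │ └─┐ │ ╷ │
│↓│           │ │   │ │ │ │
│ └─┐ ╶─┬───┐ ╵ └─┐ │ ╵ │ │
│↳ ↓│   │   │     │ │   │ │
│ ╷ ├───┘ ╷ │ ┌───┘ │ ┌─┘ │
│ │↓│     │ │ │     │ │   │
├─┘ │ ╶───┤ └─┘ ┌───┴─┤ ╶─┤
│↓ ↲│     │     │  ↱ ↓│   │
│ ┌─┴───╴ ├─────┴─╴ ╷ ├─╴ │
│↓│       │      ↱ ↑│↓│↱ ↓│
│ │ ╶─┬───┴─────┐ ┌─┘ │ ╷ │
│↓│   │↱ → → → ↓│↑│↓ ↲│↑│↓│
│ └─╴ ╵ ┌─────╴ ╵ │ ╶─┘ │ │
│↳ → → ↑│      ↳ ↑│↳ → ↑│B│
└───────┴─────────┴─────┴─┘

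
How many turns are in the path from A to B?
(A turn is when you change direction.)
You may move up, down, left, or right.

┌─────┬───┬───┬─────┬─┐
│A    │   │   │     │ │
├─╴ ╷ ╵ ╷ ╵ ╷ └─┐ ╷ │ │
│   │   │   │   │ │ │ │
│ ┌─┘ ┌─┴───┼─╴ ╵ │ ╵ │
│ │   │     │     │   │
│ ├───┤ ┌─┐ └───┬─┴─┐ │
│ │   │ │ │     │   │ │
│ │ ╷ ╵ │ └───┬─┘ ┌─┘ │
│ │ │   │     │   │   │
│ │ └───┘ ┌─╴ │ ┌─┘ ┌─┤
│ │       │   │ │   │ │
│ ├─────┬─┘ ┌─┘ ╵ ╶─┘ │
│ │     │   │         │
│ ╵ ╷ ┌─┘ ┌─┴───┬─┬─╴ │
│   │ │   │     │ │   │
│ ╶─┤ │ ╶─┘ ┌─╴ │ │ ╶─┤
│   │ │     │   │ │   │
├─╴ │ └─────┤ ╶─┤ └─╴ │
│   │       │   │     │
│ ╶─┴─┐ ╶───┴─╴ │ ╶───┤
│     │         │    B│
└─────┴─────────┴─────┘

Directions: right, right, down, right, up, right, down, right, up, right, down, right, down, right, up, up, right, down, down, right, down, down, left, down, left, down, right, right, down, left, down, right, down, left, left, down, right, right
Number of turns: 30

Solution:

┌─────┬───┬───┬─────┬─┐
│A → ↓│↱ ↓│↱ ↓│  ↱ ↓│ │
├─╴ ╷ ╵ ╷ ╵ ╷ └─┐ ╷ │ │
│   │↳ ↑│↳ ↑│↳ ↓│↑│↓│ │
│ ┌─┘ ┌─┴───┼─╴ ╵ │ ╵ │
│ │   │     │  ↳ ↑│↳ ↓│
│ ├───┤ ┌─┐ └───┬─┴─┐ │
│ │   │ │ │     │   │↓│
│ │ ╷ ╵ │ └───┬─┘ ┌─┘ │
│ │ │   │     │   │↓ ↲│
│ │ └───┘ ┌─╴ │ ┌─┘ ┌─┤
│ │       │   │ │↓ ↲│ │
│ ├─────┬─┘ ┌─┘ ╵ ╶─┘ │
│ │     │   │    ↳ → ↓│
│ ╵ ╷ ┌─┘ ┌─┴───┬─┬─╴ │
│   │ │   │     │ │↓ ↲│
│ ╶─┤ │ ╶─┘ ┌─╴ │ │ ╶─┤
│   │ │     │   │ │↳ ↓│
├─╴ │ └─────┤ ╶─┤ └─╴ │
│   │       │   │↓ ← ↲│
│ ╶─┴─┐ ╶───┴─╴ │ ╶───┤
│     │         │↳ → B│
└─────┴─────────┴─────┘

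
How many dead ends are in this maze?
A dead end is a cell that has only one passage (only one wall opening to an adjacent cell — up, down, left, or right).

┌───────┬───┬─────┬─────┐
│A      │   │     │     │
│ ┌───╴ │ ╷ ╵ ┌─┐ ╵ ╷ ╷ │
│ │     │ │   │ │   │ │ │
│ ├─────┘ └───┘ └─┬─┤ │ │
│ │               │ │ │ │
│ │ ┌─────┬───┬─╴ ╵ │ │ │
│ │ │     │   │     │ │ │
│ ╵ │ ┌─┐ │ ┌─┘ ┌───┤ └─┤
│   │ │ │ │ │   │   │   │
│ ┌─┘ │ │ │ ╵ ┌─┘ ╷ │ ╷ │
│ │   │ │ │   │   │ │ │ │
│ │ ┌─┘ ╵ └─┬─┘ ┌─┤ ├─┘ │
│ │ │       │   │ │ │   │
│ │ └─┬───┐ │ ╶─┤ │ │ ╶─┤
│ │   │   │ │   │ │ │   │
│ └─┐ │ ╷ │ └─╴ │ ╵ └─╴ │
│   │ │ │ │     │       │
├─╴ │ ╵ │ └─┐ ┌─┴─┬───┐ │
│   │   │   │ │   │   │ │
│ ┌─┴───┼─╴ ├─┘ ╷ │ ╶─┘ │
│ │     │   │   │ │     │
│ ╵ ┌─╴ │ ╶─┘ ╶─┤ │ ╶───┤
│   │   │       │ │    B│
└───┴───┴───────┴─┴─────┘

Checking each cell for number of passages:

Dead ends found at positions:
  (1, 1)
  (1, 7)
  (2, 9)
  (3, 6)
  (3, 11)
  (4, 3)
  (5, 10)
  (6, 2)
  (6, 8)
  (9, 6)
  (9, 10)
  (11, 2)
  (11, 7)
  (11, 8)
  (11, 11)
Total dead ends: 15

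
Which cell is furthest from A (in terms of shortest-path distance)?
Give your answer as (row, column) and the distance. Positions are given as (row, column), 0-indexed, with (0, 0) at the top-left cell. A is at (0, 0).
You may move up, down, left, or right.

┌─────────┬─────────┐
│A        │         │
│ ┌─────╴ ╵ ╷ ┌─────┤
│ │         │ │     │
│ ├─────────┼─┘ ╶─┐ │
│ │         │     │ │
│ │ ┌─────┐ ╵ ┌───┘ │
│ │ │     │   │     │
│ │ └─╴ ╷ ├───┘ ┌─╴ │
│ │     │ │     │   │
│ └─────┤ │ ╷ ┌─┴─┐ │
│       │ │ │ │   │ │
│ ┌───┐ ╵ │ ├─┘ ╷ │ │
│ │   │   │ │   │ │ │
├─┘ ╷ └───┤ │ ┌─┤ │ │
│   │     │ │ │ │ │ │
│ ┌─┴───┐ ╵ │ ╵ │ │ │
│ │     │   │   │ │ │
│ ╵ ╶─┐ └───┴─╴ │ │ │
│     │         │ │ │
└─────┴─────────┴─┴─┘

Computing BFS distances from A to all cells:
Furthest cell: (9, 8)
Distance: 71 steps

Path from A to the furthest cell:

┌─────────┬─────────┐
│A        │         │
│ ┌─────╴ ╵ ╷ ┌─────┤
│↓│         │ │↱ → ↓│
│ ├─────────┼─┘ ╶─┐ │
│↓│↱ → → → ↓│↱ ↑  │↓│
│ │ ┌─────┐ ╵ ┌───┘ │
│↓│↑│  ↓ ↰│↳ ↑│↓ ← ↲│
│ │ └─╴ ╷ ├───┘ ┌─╴ │
│↓│↑ ← ↲│↑│↓ ← ↲│   │
│ └─────┤ │ ╷ ┌─┴─┐ │
│↳ → → ↓│↑│↓│ │↱ ↓│ │
│ ┌───┐ ╵ │ ├─┘ ╷ │ │
│ │↓ ↰│↳ ↑│↓│↱ ↑│↓│ │
├─┘ ╷ └───┤ │ ┌─┤ │ │
│↓ ↲│↑ ← ↰│↓│↑│ │↓│ │
│ ┌─┴───┐ ╵ │ ╵ │ │ │
│↓│↱ → ↓│↑ ↲│↑ ↰│↓│ │
│ ╵ ╶─┐ └───┴─╴ │ │ │
│↳ ↑  │↳ → → → ↑│B│ │
└─────┴─────────┴─┴─┘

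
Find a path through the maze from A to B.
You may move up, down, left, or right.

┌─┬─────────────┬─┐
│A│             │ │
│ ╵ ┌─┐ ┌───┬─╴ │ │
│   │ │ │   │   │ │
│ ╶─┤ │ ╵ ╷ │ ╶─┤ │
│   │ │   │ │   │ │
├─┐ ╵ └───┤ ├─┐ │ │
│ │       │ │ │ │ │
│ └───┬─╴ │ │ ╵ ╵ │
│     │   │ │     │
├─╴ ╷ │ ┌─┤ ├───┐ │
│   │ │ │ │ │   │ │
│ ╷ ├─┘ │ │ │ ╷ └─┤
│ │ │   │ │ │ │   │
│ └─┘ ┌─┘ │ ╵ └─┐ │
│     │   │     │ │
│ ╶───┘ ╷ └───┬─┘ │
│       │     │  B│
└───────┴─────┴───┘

Finding the shortest path through the maze:
Path length: 24 steps
Directions: down → right → up → right → right → down → down → right → up → right → down → down → down → down → down → down → right → up → up → right → down → right → down → down

Solution:

┌─┬─────────────┬─┐
│A│↱ → ↓        │ │
│ ╵ ┌─┐ ┌───┬─╴ │ │
│↳ ↑│ │↓│↱ ↓│   │ │
│ ╶─┤ │ ╵ ╷ │ ╶─┤ │
│   │ │↳ ↑│↓│   │ │
├─┐ ╵ └───┤ ├─┐ │ │
│ │       │↓│ │ │ │
│ └───┬─╴ │ │ ╵ ╵ │
│     │   │↓│     │
├─╴ ╷ │ ┌─┤ ├───┐ │
│   │ │ │ │↓│↱ ↓│ │
│ ╷ ├─┘ │ │ │ ╷ └─┤
│ │ │   │ │↓│↑│↳ ↓│
│ └─┘ ┌─┘ │ ╵ └─┐ │
│     │   │↳ ↑  │↓│
│ ╶───┘ ╷ └───┬─┘ │
│       │     │  B│
└───────┴─────┴───┘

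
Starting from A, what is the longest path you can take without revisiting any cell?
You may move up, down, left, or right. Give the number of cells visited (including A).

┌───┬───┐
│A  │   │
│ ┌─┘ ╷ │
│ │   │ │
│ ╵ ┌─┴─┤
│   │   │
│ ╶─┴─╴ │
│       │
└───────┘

Finding longest simple path using DFS:
Start: (0, 0)
Longest path visits 9 cells
Path: A → down → down → down → right → right → right → up → left

Solution:

┌───┬───┐
│A  │   │
│ ┌─┘ ╷ │
│↓│   │ │
│ ╵ ┌─┴─┤
│↓  │B ↰│
│ ╶─┴─╴ │
│↳ → → ↑│
└───────┘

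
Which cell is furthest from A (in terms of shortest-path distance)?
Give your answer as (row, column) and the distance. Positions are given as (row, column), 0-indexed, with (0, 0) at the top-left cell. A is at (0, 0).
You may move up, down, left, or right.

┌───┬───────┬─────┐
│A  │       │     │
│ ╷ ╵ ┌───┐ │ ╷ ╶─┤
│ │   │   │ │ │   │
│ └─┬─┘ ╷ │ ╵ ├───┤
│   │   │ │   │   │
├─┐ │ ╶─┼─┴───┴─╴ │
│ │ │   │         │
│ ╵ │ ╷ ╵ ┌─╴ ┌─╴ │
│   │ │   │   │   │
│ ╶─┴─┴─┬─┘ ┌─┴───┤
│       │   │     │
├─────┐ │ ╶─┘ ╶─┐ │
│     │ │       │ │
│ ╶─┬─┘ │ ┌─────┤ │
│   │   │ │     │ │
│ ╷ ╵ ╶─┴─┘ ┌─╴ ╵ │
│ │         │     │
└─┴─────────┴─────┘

Computing BFS distances from A to all cells:
Furthest cell: (2, 4)
Distance: 46 steps

Path from A to the furthest cell:

┌───┬───────┬─────┐
│A  │       │     │
│ ╷ ╵ ┌───┐ │ ╷ ╶─┤
│↓│   │↱ ↓│ │ │   │
│ └─┬─┘ ╷ │ ╵ ├───┤
│↳ ↓│↱ ↑│B│   │   │
├─┐ │ ╶─┼─┴───┴─╴ │
│ │↓│↑ ↰│↓ ← ↰    │
│ ╵ │ ╷ ╵ ┌─╴ ┌─╴ │
│↓ ↲│ │↑ ↲│↱ ↑│   │
│ ╶─┴─┴─┬─┘ ┌─┴───┤
│↳ → → ↓│↱ ↑│↓ ← ↰│
├─────┐ │ ╶─┘ ╶─┐ │
│     │↓│↑ ← ↲  │↑│
│ ╶─┬─┘ │ ┌─────┤ │
│   │↓ ↲│ │↱ → ↓│↑│
│ ╷ ╵ ╶─┴─┘ ┌─╴ ╵ │
│ │  ↳ → → ↑│  ↳ ↑│
└─┴─────────┴─────┘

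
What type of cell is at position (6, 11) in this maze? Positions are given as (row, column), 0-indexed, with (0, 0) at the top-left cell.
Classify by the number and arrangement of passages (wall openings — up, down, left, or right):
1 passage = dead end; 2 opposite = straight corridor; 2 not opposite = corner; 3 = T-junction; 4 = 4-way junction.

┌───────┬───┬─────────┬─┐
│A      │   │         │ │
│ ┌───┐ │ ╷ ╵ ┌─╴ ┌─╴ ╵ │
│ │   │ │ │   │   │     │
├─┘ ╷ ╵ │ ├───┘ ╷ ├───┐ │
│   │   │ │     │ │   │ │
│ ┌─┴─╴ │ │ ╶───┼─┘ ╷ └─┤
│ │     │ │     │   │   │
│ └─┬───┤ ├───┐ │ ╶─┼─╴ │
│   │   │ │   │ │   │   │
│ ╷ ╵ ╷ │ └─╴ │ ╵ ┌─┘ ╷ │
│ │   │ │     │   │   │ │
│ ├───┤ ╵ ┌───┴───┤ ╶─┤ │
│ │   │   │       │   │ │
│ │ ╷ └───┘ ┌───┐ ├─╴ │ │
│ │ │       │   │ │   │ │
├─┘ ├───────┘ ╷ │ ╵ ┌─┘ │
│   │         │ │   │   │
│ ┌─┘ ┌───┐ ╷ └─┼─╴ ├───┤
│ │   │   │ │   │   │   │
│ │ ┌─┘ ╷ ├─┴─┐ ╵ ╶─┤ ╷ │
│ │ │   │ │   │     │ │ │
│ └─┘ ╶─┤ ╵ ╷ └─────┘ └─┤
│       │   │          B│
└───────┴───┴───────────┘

Checking cell at (6, 11):
Number of passages: 2
Cell type: straight corridor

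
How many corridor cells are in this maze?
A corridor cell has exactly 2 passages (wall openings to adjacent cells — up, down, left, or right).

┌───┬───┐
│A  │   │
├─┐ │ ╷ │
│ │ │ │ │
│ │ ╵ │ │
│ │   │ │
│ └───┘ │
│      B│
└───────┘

Counting cells with exactly 2 passages:
Total corridor cells: 14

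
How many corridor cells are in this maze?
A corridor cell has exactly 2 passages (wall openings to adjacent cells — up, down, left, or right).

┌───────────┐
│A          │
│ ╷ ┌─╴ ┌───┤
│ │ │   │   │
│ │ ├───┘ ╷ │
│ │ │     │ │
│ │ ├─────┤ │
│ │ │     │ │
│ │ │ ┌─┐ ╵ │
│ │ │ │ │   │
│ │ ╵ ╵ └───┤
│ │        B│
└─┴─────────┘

Counting cells with exactly 2 passages:
Total corridor cells: 26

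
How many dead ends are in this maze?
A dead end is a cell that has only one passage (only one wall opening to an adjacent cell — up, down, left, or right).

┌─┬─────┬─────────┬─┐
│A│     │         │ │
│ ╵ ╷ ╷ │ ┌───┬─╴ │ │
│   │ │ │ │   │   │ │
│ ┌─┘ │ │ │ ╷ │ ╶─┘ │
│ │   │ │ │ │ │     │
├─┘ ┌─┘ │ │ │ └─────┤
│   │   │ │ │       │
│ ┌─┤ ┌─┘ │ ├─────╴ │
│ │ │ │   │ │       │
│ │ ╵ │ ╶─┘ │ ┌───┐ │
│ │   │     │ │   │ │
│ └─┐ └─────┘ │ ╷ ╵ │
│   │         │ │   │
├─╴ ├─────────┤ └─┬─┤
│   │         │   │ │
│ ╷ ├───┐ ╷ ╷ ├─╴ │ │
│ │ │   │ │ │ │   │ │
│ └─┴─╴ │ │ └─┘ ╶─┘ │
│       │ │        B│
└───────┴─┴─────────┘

Checking each cell for number of passages:

Dead ends found at positions:
  (0, 0)
  (0, 9)
  (2, 0)
  (4, 1)
  (7, 2)
  (7, 9)
  (8, 1)
  (8, 2)
  (8, 6)
  (9, 4)
Total dead ends: 10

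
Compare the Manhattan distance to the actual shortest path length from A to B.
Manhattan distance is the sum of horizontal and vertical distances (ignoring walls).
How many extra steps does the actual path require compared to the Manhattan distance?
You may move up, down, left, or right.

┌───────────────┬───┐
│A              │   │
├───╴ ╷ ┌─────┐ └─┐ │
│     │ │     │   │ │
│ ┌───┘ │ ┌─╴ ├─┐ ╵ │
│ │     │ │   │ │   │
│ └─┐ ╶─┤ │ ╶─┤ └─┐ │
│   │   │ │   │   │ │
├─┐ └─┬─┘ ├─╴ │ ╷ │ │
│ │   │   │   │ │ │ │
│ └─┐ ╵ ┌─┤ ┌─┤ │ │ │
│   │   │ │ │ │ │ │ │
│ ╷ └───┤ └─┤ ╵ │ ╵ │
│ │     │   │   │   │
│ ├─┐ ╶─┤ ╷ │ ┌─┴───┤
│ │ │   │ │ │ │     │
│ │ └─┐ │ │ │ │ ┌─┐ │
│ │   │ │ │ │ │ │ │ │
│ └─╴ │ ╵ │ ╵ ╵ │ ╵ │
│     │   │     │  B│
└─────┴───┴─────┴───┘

Manhattan distance: |9 - 0| + |9 - 0| = 18
Actual path length: 34
Extra steps: 34 - 18 = 16

Solution:

┌───────────────┬───┐
│A → → → → → → ↓│   │
├───╴ ╷ ┌─────┐ └─┐ │
│     │ │     │↳ ↓│ │
│ ┌───┘ │ ┌─╴ ├─┐ ╵ │
│ │     │ │   │ │↳ ↓│
│ └─┐ ╶─┤ │ ╶─┤ └─┐ │
│   │   │ │   │↓ ↰│↓│
├─┐ └─┬─┘ ├─╴ │ ╷ │ │
│ │   │   │   │↓│↑│↓│
│ └─┐ ╵ ┌─┤ ┌─┤ │ │ │
│   │   │ │ │ │↓│↑│↓│
│ ╷ └───┤ └─┤ ╵ │ ╵ │
│ │     │   │↓ ↲│↑ ↲│
│ ├─┐ ╶─┤ ╷ │ ┌─┴───┤
│ │ │   │ │ │↓│↱ → ↓│
│ │ └─┐ │ │ │ │ ┌─┐ │
│ │   │ │ │ │↓│↑│ │↓│
│ └─╴ │ ╵ │ ╵ ╵ │ ╵ │
│     │   │  ↳ ↑│  B│
└─────┴───┴─────┴───┘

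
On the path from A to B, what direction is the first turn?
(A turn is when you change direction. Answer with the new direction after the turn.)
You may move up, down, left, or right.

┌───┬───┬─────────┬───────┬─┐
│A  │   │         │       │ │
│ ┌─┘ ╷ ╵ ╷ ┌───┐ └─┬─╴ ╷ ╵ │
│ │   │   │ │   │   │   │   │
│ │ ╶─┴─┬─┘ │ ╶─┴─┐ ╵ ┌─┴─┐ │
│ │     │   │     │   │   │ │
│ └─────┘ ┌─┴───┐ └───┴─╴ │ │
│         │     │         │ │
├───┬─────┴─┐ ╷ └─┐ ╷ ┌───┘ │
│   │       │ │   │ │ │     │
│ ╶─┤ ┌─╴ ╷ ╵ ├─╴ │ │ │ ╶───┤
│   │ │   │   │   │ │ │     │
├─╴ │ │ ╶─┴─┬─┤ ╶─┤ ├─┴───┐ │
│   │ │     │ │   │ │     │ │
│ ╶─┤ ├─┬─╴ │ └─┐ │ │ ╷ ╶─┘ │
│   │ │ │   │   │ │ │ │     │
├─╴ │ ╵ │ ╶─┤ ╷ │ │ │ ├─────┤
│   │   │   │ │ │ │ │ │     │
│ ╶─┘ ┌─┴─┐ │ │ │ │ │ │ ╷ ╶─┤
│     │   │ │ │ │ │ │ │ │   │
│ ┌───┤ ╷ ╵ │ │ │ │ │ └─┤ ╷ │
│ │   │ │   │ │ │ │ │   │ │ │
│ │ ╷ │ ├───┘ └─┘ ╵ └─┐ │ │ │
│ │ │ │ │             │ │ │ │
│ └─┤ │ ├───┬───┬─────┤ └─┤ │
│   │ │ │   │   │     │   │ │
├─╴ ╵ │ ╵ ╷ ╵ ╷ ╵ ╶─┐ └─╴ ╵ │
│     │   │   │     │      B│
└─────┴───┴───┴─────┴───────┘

Directions: down, down, down, right, right, right, right, up, right, up, up, right, right, right, down, right, down, right, up, right, up, right, down, right, down, down, down, left, left, down, right, right, down, down, left, left, up, left, down, down, down, down, right, down, down, right, down, right
First turn direction: right

Solution:

┌───┬───┬─────────┬───────┬─┐
│A  │   │  ↱ → → ↓│    ↱ ↓│ │
│ ┌─┘ ╷ ╵ ╷ ┌───┐ └─┬─╴ ╷ ╵ │
│↓│   │   │↑│   │↳ ↓│↱ ↑│↳ ↓│
│ │ ╶─┴─┬─┘ │ ╶─┴─┐ ╵ ┌─┴─┐ │
│↓│     │↱ ↑│     │↳ ↑│   │↓│
│ └─────┘ ┌─┴───┐ └───┴─╴ │ │
│↳ → → → ↑│     │         │↓│
├───┬─────┴─┐ ╷ └─┐ ╷ ┌───┘ │
│   │       │ │   │ │ │↓ ← ↲│
│ ╶─┤ ┌─╴ ╷ ╵ ├─╴ │ │ │ ╶───┤
│   │ │   │   │   │ │ │↳ → ↓│
├─╴ │ │ ╶─┴─┬─┤ ╶─┤ ├─┴───┐ │
│   │ │     │ │   │ │↓ ↰  │↓│
│ ╶─┤ ├─┬─╴ │ └─┐ │ │ ╷ ╶─┘ │
│   │ │ │   │   │ │ │↓│↑ ← ↲│
├─╴ │ ╵ │ ╶─┤ ╷ │ │ │ ├─────┤
│   │   │   │ │ │ │ │↓│     │
│ ╶─┘ ┌─┴─┐ │ │ │ │ │ │ ╷ ╶─┤
│     │   │ │ │ │ │ │↓│ │   │
│ ┌───┤ ╷ ╵ │ │ │ │ │ └─┤ ╷ │
│ │   │ │   │ │ │ │ │↳ ↓│ │ │
│ │ ╷ │ ├───┘ └─┘ ╵ └─┐ │ │ │
│ │ │ │ │             │↓│ │ │
│ └─┤ │ ├───┬───┬─────┤ └─┤ │
│   │ │ │   │   │     │↳ ↓│ │
├─╴ ╵ │ ╵ ╷ ╵ ╷ ╵ ╶─┐ └─╴ ╵ │
│     │   │   │     │    ↳ B│
└─────┴───┴───┴─────┴───────┘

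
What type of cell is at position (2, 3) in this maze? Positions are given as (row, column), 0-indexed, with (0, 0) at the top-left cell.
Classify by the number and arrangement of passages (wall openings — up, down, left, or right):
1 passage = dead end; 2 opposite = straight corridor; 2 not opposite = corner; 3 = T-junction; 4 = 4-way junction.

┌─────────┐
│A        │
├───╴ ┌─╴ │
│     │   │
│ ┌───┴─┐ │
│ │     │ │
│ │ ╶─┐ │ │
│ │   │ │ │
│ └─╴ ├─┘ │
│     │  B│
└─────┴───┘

Checking cell at (2, 3):
Number of passages: 2
Cell type: corner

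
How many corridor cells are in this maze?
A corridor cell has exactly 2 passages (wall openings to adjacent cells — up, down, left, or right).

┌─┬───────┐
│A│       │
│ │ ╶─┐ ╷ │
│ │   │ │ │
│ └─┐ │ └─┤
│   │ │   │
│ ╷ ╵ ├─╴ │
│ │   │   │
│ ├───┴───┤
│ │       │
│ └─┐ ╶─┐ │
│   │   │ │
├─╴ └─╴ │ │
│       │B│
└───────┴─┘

Counting cells with exactly 2 passages:
Total corridor cells: 25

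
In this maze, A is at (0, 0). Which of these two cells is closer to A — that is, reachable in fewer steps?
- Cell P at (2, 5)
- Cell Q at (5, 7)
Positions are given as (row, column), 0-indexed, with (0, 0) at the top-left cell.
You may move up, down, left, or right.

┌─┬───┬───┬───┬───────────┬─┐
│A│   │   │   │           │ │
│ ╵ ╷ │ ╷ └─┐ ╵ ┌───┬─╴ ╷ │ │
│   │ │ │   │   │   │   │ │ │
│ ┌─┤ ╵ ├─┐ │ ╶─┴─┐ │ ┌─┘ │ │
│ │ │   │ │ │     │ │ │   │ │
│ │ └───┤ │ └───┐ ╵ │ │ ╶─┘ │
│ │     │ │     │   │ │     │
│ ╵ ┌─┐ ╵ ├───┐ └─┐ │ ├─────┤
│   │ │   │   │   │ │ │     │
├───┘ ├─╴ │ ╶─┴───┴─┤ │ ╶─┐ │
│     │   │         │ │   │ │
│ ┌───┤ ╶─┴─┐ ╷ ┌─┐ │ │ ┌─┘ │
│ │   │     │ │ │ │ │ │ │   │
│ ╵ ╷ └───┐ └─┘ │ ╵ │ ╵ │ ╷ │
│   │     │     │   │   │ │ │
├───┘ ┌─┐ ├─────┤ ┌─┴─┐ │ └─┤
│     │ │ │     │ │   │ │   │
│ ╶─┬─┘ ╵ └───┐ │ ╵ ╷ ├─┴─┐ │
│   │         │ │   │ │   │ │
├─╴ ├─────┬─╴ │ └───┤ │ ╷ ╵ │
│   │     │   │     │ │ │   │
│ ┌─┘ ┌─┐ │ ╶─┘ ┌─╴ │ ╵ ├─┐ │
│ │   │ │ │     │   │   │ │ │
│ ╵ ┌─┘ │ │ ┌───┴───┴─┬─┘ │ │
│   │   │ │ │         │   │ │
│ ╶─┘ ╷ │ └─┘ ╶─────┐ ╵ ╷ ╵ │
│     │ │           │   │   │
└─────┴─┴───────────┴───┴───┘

Shortest path A → P at (2, 5): 13 steps
Shortest path A → Q at (5, 7): 20 steps

P is closer (13 steps vs 20 steps).

Path to P:

┌─┬───┬───┬───┬───────────┬─┐
│A│↱ ↓│↱ ↓│   │           │ │
│ ╵ ╷ │ ╷ └─┐ ╵ ┌───┬─╴ ╷ │ │
│↳ ↑│↓│↑│↳ ↓│   │   │   │ │ │
│ ┌─┤ ╵ ├─┐ │ ╶─┴─┐ │ ┌─┘ │ │
│ │ │↳ ↑│ │P│     │ │ │   │ │
│ │ └───┤ │ └───┐ ╵ │ │ ╶─┘ │
│ │     │ │     │   │ │     │
│ ╵ ┌─┐ ╵ ├───┐ └─┐ │ ├─────┤
│   │ │   │   │   │ │ │     │
├───┘ ├─╴ │ ╶─┴───┴─┤ │ ╶─┐ │
│     │   │         │ │   │ │
│ ┌───┤ ╶─┴─┐ ╷ ┌─┐ │ │ ┌─┘ │
│ │   │     │ │ │ │ │ │ │   │
│ ╵ ╷ └───┐ └─┘ │ ╵ │ ╵ │ ╷ │
│   │     │     │   │   │ │ │
├───┘ ┌─┐ ├─────┤ ┌─┴─┐ │ └─┤
│     │ │ │     │ │   │ │   │
│ ╶─┬─┘ ╵ └───┐ │ ╵ ╷ ├─┴─┐ │
│   │         │ │   │ │   │ │
├─╴ ├─────┬─╴ │ └───┤ │ ╷ ╵ │
│   │     │   │     │ │ │   │
│ ┌─┘ ┌─┐ │ ╶─┘ ┌─╴ │ ╵ ├─┐ │
│ │   │ │ │     │   │   │ │ │
│ ╵ ┌─┘ │ │ ┌───┴───┴─┬─┘ │ │
│   │   │ │ │         │   │ │
│ ╶─┘ ╷ │ └─┘ ╶─────┐ ╵ ╷ ╵ │
│     │ │           │   │   │
└─────┴─┴───────────┴───┴───┘

Path to Q:

┌─┬───┬───┬───┬───────────┬─┐
│A│   │   │   │           │ │
│ ╵ ╷ │ ╷ └─┐ ╵ ┌───┬─╴ ╷ │ │
│↓  │ │ │   │   │   │   │ │ │
│ ┌─┤ ╵ ├─┐ │ ╶─┴─┐ │ ┌─┘ │ │
│↓│ │   │ │ │     │ │ │   │ │
│ │ └───┤ │ └───┐ ╵ │ │ ╶─┘ │
│↓│↱ → ↓│ │     │   │ │     │
│ ╵ ┌─┐ ╵ ├───┐ └─┐ │ ├─────┤
│↳ ↑│ │↳ ↓│   │   │ │ │     │
├───┘ ├─╴ │ ╶─┴───┴─┤ │ ╶─┐ │
│     │↓ ↲│    Q    │ │   │ │
│ ┌───┤ ╶─┴─┐ ╷ ┌─┐ │ │ ┌─┘ │
│ │   │↳ → ↓│ │↑│ │ │ │ │   │
│ ╵ ╷ └───┐ └─┘ │ ╵ │ ╵ │ ╷ │
│   │     │↳ → ↑│   │   │ │ │
├───┘ ┌─┐ ├─────┤ ┌─┴─┐ │ └─┤
│     │ │ │     │ │   │ │   │
│ ╶─┬─┘ ╵ └───┐ │ ╵ ╷ ├─┴─┐ │
│   │         │ │   │ │   │ │
├─╴ ├─────┬─╴ │ └───┤ │ ╷ ╵ │
│   │     │   │     │ │ │   │
│ ┌─┘ ┌─┐ │ ╶─┘ ┌─╴ │ ╵ ├─┐ │
│ │   │ │ │     │   │   │ │ │
│ ╵ ┌─┘ │ │ ┌───┴───┴─┬─┘ │ │
│   │   │ │ │         │   │ │
│ ╶─┘ ╷ │ └─┘ ╶─────┐ ╵ ╷ ╵ │
│     │ │           │   │   │
└─────┴─┴───────────┴───┴───┘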